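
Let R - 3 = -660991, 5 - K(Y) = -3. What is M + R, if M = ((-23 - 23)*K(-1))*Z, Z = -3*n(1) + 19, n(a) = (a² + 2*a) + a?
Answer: -663564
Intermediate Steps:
K(Y) = 8 (K(Y) = 5 - 1*(-3) = 5 + 3 = 8)
n(a) = a² + 3*a
R = -660988 (R = 3 - 660991 = -660988)
Z = 7 (Z = -3*(3 + 1) + 19 = -3*4 + 19 = -12 + 19 = 7)
M = -2576 (M = ((-23 - 23)*8)*7 = -46*8*7 = -368*7 = -2576)
M + R = -2576 - 660988 = -663564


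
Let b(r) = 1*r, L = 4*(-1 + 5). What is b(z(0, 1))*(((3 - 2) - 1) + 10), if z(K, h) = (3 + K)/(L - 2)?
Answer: 15/7 ≈ 2.1429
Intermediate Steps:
L = 16 (L = 4*4 = 16)
z(K, h) = 3/14 + K/14 (z(K, h) = (3 + K)/(16 - 2) = (3 + K)/14 = (3 + K)*(1/14) = 3/14 + K/14)
b(r) = r
b(z(0, 1))*(((3 - 2) - 1) + 10) = (3/14 + (1/14)*0)*(((3 - 2) - 1) + 10) = (3/14 + 0)*((1 - 1) + 10) = 3*(0 + 10)/14 = (3/14)*10 = 15/7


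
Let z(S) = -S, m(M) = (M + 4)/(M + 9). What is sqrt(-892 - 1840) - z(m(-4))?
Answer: 2*I*sqrt(683) ≈ 52.269*I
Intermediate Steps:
m(M) = (4 + M)/(9 + M)
sqrt(-892 - 1840) - z(m(-4)) = sqrt(-892 - 1840) - (-1)*(4 - 4)/(9 - 4) = sqrt(-2732) - (-1)*0/5 = 2*I*sqrt(683) - (-1)*(1/5)*0 = 2*I*sqrt(683) - (-1)*0 = 2*I*sqrt(683) - 1*0 = 2*I*sqrt(683) + 0 = 2*I*sqrt(683)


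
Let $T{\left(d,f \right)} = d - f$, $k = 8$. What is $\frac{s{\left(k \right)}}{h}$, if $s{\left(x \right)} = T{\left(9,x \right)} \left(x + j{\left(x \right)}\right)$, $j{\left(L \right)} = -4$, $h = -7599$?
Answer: $- \frac{4}{7599} \approx -0.00052639$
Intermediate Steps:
$s{\left(x \right)} = \left(-4 + x\right) \left(9 - x\right)$ ($s{\left(x \right)} = \left(9 - x\right) \left(x - 4\right) = \left(9 - x\right) \left(-4 + x\right) = \left(-4 + x\right) \left(9 - x\right)$)
$\frac{s{\left(k \right)}}{h} = \frac{\left(-1\right) \left(-9 + 8\right) \left(-4 + 8\right)}{-7599} = \left(-1\right) \left(-1\right) 4 \left(- \frac{1}{7599}\right) = 4 \left(- \frac{1}{7599}\right) = - \frac{4}{7599}$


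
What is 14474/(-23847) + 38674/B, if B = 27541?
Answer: 523630444/656770227 ≈ 0.79728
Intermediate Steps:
14474/(-23847) + 38674/B = 14474/(-23847) + 38674/27541 = 14474*(-1/23847) + 38674*(1/27541) = -14474/23847 + 38674/27541 = 523630444/656770227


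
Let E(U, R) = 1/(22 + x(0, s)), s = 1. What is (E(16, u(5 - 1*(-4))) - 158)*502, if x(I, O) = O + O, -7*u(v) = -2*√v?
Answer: -951541/12 ≈ -79295.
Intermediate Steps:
u(v) = 2*√v/7 (u(v) = -(-2)*√v/7 = 2*√v/7)
x(I, O) = 2*O
E(U, R) = 1/24 (E(U, R) = 1/(22 + 2*1) = 1/(22 + 2) = 1/24)
(E(16, u(5 - 1*(-4))) - 158)*502 = (1/24 - 158)*502 = -3791/24*502 = -951541/12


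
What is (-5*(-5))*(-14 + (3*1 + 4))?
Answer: -175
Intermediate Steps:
(-5*(-5))*(-14 + (3*1 + 4)) = 25*(-14 + (3 + 4)) = 25*(-14 + 7) = 25*(-7) = -175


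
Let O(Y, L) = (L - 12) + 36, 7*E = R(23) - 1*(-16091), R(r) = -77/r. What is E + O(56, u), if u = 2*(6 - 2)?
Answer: 375168/161 ≈ 2330.2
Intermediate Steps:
u = 8 (u = 2*4 = 8)
E = 370016/161 (E = (-77/23 - 1*(-16091))/7 = (-77*1/23 + 16091)/7 = (-77/23 + 16091)/7 = (⅐)*(370016/23) = 370016/161 ≈ 2298.2)
O(Y, L) = 24 + L (O(Y, L) = (-12 + L) + 36 = 24 + L)
E + O(56, u) = 370016/161 + (24 + 8) = 370016/161 + 32 = 375168/161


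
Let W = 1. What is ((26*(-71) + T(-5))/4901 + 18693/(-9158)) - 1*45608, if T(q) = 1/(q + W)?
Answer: -4094297428029/89766716 ≈ -45610.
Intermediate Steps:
T(q) = 1/(1 + q) (T(q) = 1/(q + 1) = 1/(1 + q))
((26*(-71) + T(-5))/4901 + 18693/(-9158)) - 1*45608 = ((26*(-71) + 1/(1 - 5))/4901 + 18693/(-9158)) - 1*45608 = ((-1846 + 1/(-4))*(1/4901) + 18693*(-1/9158)) - 45608 = ((-1846 - 1/4)*(1/4901) - 18693/9158) - 45608 = (-7385/4*1/4901 - 18693/9158) - 45608 = (-7385/19604 - 18693/9158) - 45608 = -217044701/89766716 - 45608 = -4094297428029/89766716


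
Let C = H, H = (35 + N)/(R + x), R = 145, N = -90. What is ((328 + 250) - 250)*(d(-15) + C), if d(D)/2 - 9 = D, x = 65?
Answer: -84460/21 ≈ -4021.9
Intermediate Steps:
d(D) = 18 + 2*D
H = -11/42 (H = (35 - 90)/(145 + 65) = -55/210 = -55*1/210 = -11/42 ≈ -0.26190)
C = -11/42 ≈ -0.26190
((328 + 250) - 250)*(d(-15) + C) = ((328 + 250) - 250)*((18 + 2*(-15)) - 11/42) = (578 - 250)*((18 - 30) - 11/42) = 328*(-12 - 11/42) = 328*(-515/42) = -84460/21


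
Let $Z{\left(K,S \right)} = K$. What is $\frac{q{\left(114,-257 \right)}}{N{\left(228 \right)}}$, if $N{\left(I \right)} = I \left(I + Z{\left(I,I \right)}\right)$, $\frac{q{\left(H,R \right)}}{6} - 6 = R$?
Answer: $- \frac{251}{17328} \approx -0.014485$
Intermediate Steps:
$q{\left(H,R \right)} = 36 + 6 R$
$N{\left(I \right)} = 2 I^{2}$ ($N{\left(I \right)} = I \left(I + I\right) = I 2 I = 2 I^{2}$)
$\frac{q{\left(114,-257 \right)}}{N{\left(228 \right)}} = \frac{36 + 6 \left(-257\right)}{2 \cdot 228^{2}} = \frac{36 - 1542}{2 \cdot 51984} = - \frac{1506}{103968} = \left(-1506\right) \frac{1}{103968} = - \frac{251}{17328}$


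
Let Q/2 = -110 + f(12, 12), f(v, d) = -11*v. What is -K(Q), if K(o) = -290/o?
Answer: -145/242 ≈ -0.59917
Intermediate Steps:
Q = -484 (Q = 2*(-110 - 11*12) = 2*(-110 - 132) = 2*(-242) = -484)
-K(Q) = -(-290)/(-484) = -(-290)*(-1)/484 = -1*145/242 = -145/242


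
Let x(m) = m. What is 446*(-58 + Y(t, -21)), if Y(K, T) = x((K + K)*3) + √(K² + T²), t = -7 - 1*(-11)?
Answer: -15164 + 446*√457 ≈ -5629.6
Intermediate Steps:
t = 4 (t = -7 + 11 = 4)
Y(K, T) = √(K² + T²) + 6*K (Y(K, T) = (K + K)*3 + √(K² + T²) = (2*K)*3 + √(K² + T²) = 6*K + √(K² + T²) = √(K² + T²) + 6*K)
446*(-58 + Y(t, -21)) = 446*(-58 + (√(4² + (-21)²) + 6*4)) = 446*(-58 + (√(16 + 441) + 24)) = 446*(-58 + (√457 + 24)) = 446*(-58 + (24 + √457)) = 446*(-34 + √457) = -15164 + 446*√457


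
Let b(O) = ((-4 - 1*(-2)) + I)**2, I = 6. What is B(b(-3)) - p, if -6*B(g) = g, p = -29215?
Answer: 87637/3 ≈ 29212.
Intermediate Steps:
b(O) = 16 (b(O) = ((-4 - 1*(-2)) + 6)**2 = ((-4 + 2) + 6)**2 = (-2 + 6)**2 = 4**2 = 16)
B(g) = -g/6
B(b(-3)) - p = -1/6*16 - 1*(-29215) = -8/3 + 29215 = 87637/3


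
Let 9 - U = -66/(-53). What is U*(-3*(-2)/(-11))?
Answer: -2466/583 ≈ -4.2298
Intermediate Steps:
U = 411/53 (U = 9 - (-66)/(-53) = 9 - (-66)*(-1)/53 = 9 - 1*66/53 = 9 - 66/53 = 411/53 ≈ 7.7547)
U*(-3*(-2)/(-11)) = 411*(-3*(-2)/(-11))/53 = 411*(6*(-1/11))/53 = (411/53)*(-6/11) = -2466/583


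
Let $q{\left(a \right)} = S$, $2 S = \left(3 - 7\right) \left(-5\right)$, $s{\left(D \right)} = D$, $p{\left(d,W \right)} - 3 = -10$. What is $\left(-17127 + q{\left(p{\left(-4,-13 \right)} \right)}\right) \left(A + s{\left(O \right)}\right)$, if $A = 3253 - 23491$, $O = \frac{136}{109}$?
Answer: $\frac{37756781302}{109} \approx 3.4639 \cdot 10^{8}$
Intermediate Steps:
$O = \frac{136}{109}$ ($O = 136 \cdot \frac{1}{109} = \frac{136}{109} \approx 1.2477$)
$p{\left(d,W \right)} = -7$ ($p{\left(d,W \right)} = 3 - 10 = -7$)
$S = 10$ ($S = \frac{\left(3 - 7\right) \left(-5\right)}{2} = \frac{\left(-4\right) \left(-5\right)}{2} = \frac{1}{2} \cdot 20 = 10$)
$q{\left(a \right)} = 10$
$A = -20238$
$\left(-17127 + q{\left(p{\left(-4,-13 \right)} \right)}\right) \left(A + s{\left(O \right)}\right) = \left(-17127 + 10\right) \left(-20238 + \frac{136}{109}\right) = \left(-17117\right) \left(- \frac{2205806}{109}\right) = \frac{37756781302}{109}$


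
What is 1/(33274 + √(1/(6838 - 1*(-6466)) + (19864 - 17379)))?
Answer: 442677296/14729611286663 - 2*√109959026766/14729611286663 ≈ 3.0009e-5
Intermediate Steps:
1/(33274 + √(1/(6838 - 1*(-6466)) + (19864 - 17379))) = 1/(33274 + √(1/(6838 + 6466) + 2485)) = 1/(33274 + √(1/13304 + 2485)) = 1/(33274 + √(33060441/13304)) = 1/(33274 + √109959026766/6652)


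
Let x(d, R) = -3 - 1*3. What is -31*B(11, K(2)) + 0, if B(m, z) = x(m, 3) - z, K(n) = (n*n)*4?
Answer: 682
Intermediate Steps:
x(d, R) = -6 (x(d, R) = -3 - 3 = -6)
K(n) = 4*n² (K(n) = n²*4 = 4*n²)
B(m, z) = -6 - z
-31*B(11, K(2)) + 0 = -31*(-6 - 4*2²) + 0 = -31*(-6 - 4*4) + 0 = -31*(-6 - 1*16) + 0 = -31*(-6 - 16) + 0 = -31*(-22) + 0 = 682 + 0 = 682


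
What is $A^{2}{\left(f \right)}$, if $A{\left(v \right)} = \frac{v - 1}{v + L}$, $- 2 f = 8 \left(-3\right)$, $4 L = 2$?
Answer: $\frac{484}{625} \approx 0.7744$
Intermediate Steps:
$L = \frac{1}{2}$ ($L = \frac{1}{4} \cdot 2 = \frac{1}{2} \approx 0.5$)
$f = 12$ ($f = - \frac{8 \left(-3\right)}{2} = \left(- \frac{1}{2}\right) \left(-24\right) = 12$)
$A{\left(v \right)} = \frac{-1 + v}{\frac{1}{2} + v}$ ($A{\left(v \right)} = \frac{v - 1}{v + \frac{1}{2}} = \frac{-1 + v}{\frac{1}{2} + v}$)
$A^{2}{\left(f \right)} = \left(\frac{2 \left(-1 + 12\right)}{1 + 2 \cdot 12}\right)^{2} = \left(2 \frac{1}{1 + 24} \cdot 11\right)^{2} = \left(2 \cdot \frac{1}{25} \cdot 11\right)^{2} = \left(\frac{22}{25}\right)^{2} = \frac{484}{625}$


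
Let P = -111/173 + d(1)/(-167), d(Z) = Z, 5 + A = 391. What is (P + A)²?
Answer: 123948498502656/834689881 ≈ 1.4850e+5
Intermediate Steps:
A = 386 (A = -5 + 391 = 386)
P = -18710/28891 (P = -111/173 + 1/(-167) = -111*1/173 + 1*(-1/167) = -111/173 - 1/167 = -18710/28891 ≈ -0.64761)
(P + A)² = (-18710/28891 + 386)² = (11133216/28891)² = 123948498502656/834689881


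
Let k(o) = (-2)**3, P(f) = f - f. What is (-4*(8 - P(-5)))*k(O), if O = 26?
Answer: 256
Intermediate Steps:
P(f) = 0
k(o) = -8
(-4*(8 - P(-5)))*k(O) = -4*(8 - 1*0)*(-8) = -4*(8 + 0)*(-8) = -4*8*(-8) = -32*(-8) = 256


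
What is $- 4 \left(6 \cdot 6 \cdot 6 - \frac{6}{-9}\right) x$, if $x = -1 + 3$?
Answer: $- \frac{5200}{3} \approx -1733.3$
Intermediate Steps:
$x = 2$
$- 4 \left(6 \cdot 6 \cdot 6 - \frac{6}{-9}\right) x = - 4 \left(6 \cdot 6 \cdot 6 - \frac{6}{-9}\right) 2 = - 4 \left(36 \cdot 6 - 6 \left(- \frac{1}{9}\right)\right) 2 = - 4 \left(216 - - \frac{2}{3}\right) 2 = - 4 \left(216 + \frac{2}{3}\right) 2 = \left(-4\right) \frac{650}{3} \cdot 2 = \left(- \frac{2600}{3}\right) 2 = - \frac{5200}{3}$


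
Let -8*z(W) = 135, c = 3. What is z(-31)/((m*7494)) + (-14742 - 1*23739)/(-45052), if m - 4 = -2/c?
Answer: 384198051/450159584 ≈ 0.85347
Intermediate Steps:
z(W) = -135/8 (z(W) = -⅛*135 = -135/8)
m = 10/3 (m = 4 - 2/3 = 4 - 2*⅓ = 4 - ⅔ = 10/3 ≈ 3.3333)
z(-31)/((m*7494)) + (-14742 - 1*23739)/(-45052) = -135/(8*((10/3)*7494)) + (-14742 - 1*23739)/(-45052) = -135/8/24980 + (-14742 - 23739)*(-1/45052) = -135/8*1/24980 - 38481*(-1/45052) = -27/39968 + 38481/45052 = 384198051/450159584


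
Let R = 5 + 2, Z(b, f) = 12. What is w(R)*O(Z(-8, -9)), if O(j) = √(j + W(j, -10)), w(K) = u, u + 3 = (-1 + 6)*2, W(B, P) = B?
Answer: 14*√6 ≈ 34.293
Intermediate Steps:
R = 7
u = 7 (u = -3 + (-1 + 6)*2 = -3 + 5*2 = -3 + 10 = 7)
w(K) = 7
O(j) = √2*√j (O(j) = √(j + j) = √(2*j) = √2*√j)
w(R)*O(Z(-8, -9)) = 7*(√2*√12) = 7*(√2*(2*√3)) = 7*(2*√6) = 14*√6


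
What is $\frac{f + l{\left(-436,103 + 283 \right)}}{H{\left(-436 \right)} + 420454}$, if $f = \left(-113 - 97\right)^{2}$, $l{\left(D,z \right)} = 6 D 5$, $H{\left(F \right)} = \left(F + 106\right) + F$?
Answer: $\frac{2585}{34974} \approx 0.073912$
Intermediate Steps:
$H{\left(F \right)} = 106 + 2 F$ ($H{\left(F \right)} = \left(106 + F\right) + F = 106 + 2 F$)
$l{\left(D,z \right)} = 30 D$
$f = 44100$ ($f = \left(-210\right)^{2} = 44100$)
$\frac{f + l{\left(-436,103 + 283 \right)}}{H{\left(-436 \right)} + 420454} = \frac{44100 + 30 \left(-436\right)}{\left(106 + 2 \left(-436\right)\right) + 420454} = \frac{44100 - 13080}{\left(106 - 872\right) + 420454} = \frac{31020}{-766 + 420454} = \frac{31020}{419688} = 31020 \cdot \frac{1}{419688} = \frac{2585}{34974}$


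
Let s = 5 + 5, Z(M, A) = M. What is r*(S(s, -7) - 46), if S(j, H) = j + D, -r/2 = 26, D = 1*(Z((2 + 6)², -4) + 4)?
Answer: -1664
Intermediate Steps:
s = 10
D = 68 (D = 1*((2 + 6)² + 4) = 1*(8² + 4) = 1*(64 + 4) = 1*68 = 68)
r = -52 (r = -2*26 = -52)
S(j, H) = 68 + j (S(j, H) = j + 68 = 68 + j)
r*(S(s, -7) - 46) = -52*((68 + 10) - 46) = -52*(78 - 46) = -52*32 = -1664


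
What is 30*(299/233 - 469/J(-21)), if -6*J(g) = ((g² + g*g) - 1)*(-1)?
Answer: -11767290/205273 ≈ -57.325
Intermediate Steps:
J(g) = -⅙ + g²/3 (J(g) = -((g² + g*g) - 1)*(-1)/6 = -((g² + g²) - 1)*(-1)/6 = -(2*g² - 1)*(-1)/6 = -(-1 + 2*g²)*(-1)/6 = -(1 - 2*g²)/6 = -⅙ + g²/3)
30*(299/233 - 469/J(-21)) = 30*(299/233 - 469/(-⅙ + (⅓)*(-21)²)) = 30*(299*(1/233) - 469/(-⅙ + (⅓)*441)) = 30*(299/233 - 469/(-⅙ + 147)) = 30*(299/233 - 469/881/6) = 30*(299/233 - 469*6/881) = 30*(299/233 - 2814/881) = 30*(-392243/205273) = -11767290/205273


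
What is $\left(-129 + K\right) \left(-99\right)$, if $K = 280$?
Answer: $-14949$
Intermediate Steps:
$\left(-129 + K\right) \left(-99\right) = \left(-129 + 280\right) \left(-99\right) = 151 \left(-99\right) = -14949$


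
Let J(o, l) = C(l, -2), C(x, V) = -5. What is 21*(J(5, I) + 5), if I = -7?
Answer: 0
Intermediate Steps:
J(o, l) = -5
21*(J(5, I) + 5) = 21*(-5 + 5) = 21*0 = 0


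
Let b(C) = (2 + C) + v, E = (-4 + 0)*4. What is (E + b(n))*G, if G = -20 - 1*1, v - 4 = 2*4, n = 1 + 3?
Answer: -42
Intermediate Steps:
n = 4
v = 12 (v = 4 + 2*4 = 4 + 8 = 12)
E = -16 (E = -4*4 = -16)
G = -21 (G = -20 - 1 = -21)
b(C) = 14 + C (b(C) = (2 + C) + 12 = 14 + C)
(E + b(n))*G = (-16 + (14 + 4))*(-21) = (-16 + 18)*(-21) = 2*(-21) = -42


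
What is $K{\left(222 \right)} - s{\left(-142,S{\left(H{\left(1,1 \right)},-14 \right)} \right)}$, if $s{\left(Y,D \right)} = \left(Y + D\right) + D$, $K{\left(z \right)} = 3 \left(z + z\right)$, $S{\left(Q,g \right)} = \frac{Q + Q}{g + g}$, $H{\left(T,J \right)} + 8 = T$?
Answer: $1473$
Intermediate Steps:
$H{\left(T,J \right)} = -8 + T$
$S{\left(Q,g \right)} = \frac{Q}{g}$ ($S{\left(Q,g \right)} = \frac{2 Q}{2 g} = 2 Q \frac{1}{2 g} = \frac{Q}{g}$)
$K{\left(z \right)} = 6 z$ ($K{\left(z \right)} = 3 \cdot 2 z = 6 z$)
$s{\left(Y,D \right)} = Y + 2 D$ ($s{\left(Y,D \right)} = \left(D + Y\right) + D = Y + 2 D$)
$K{\left(222 \right)} - s{\left(-142,S{\left(H{\left(1,1 \right)},-14 \right)} \right)} = 6 \cdot 222 - \left(-142 + 2 \frac{-8 + 1}{-14}\right) = 1332 - \left(-142 + 2 \left(\left(-7\right) \left(- \frac{1}{14}\right)\right)\right) = 1332 - \left(-142 + 2 \cdot \frac{1}{2}\right) = 1332 - \left(-142 + 1\right) = 1332 - -141 = 1332 + 141 = 1473$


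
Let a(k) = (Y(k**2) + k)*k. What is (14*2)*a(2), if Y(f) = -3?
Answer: -56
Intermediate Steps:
a(k) = k*(-3 + k) (a(k) = (-3 + k)*k = k*(-3 + k))
(14*2)*a(2) = (14*2)*(2*(-3 + 2)) = 28*(2*(-1)) = 28*(-2) = -56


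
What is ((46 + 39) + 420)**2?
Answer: 255025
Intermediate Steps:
((46 + 39) + 420)**2 = (85 + 420)**2 = 505**2 = 255025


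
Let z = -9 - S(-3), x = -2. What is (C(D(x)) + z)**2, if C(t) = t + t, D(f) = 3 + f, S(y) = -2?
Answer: 25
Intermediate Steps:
z = -7 (z = -9 - 1*(-2) = -9 + 2 = -7)
C(t) = 2*t
(C(D(x)) + z)**2 = (2*(3 - 2) - 7)**2 = (2*1 - 7)**2 = (2 - 7)**2 = (-5)**2 = 25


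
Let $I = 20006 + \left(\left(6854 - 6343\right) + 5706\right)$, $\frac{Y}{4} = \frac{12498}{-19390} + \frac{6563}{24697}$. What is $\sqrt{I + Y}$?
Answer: $\frac{\sqrt{1503284948706369697295}}{239437415} \approx 161.93$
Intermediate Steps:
$Y = - \frac{362813072}{239437415}$ ($Y = 4 \left(\frac{12498}{-19390} + \frac{6563}{24697}\right) = 4 \left(12498 \left(- \frac{1}{19390}\right) + 6563 \cdot \frac{1}{24697}\right) = 4 \left(- \frac{6249}{9695} + \frac{6563}{24697}\right) = 4 \left(- \frac{90703268}{239437415}\right) = - \frac{362813072}{239437415} \approx -1.5153$)
$I = 26223$ ($I = 20006 + \left(511 + 5706\right) = 20006 + 6217 = 26223$)
$\sqrt{I + Y} = \sqrt{26223 - \frac{362813072}{239437415}} = \sqrt{\frac{6278404520473}{239437415}} = \frac{\sqrt{1503284948706369697295}}{239437415}$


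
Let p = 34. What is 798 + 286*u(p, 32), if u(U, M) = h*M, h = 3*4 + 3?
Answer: 138078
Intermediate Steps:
h = 15 (h = 12 + 3 = 15)
u(U, M) = 15*M
798 + 286*u(p, 32) = 798 + 286*(15*32) = 798 + 286*480 = 798 + 137280 = 138078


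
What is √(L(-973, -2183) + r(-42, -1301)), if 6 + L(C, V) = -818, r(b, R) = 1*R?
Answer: 5*I*√85 ≈ 46.098*I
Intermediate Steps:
r(b, R) = R
L(C, V) = -824 (L(C, V) = -6 - 818 = -824)
√(L(-973, -2183) + r(-42, -1301)) = √(-824 - 1301) = √(-2125) = 5*I*√85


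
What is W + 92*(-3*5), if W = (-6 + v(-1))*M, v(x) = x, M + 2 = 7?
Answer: -1415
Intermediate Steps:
M = 5 (M = -2 + 7 = 5)
W = -35 (W = (-6 - 1)*5 = -7*5 = -35)
W + 92*(-3*5) = -35 + 92*(-3*5) = -35 + 92*(-15) = -35 - 1380 = -1415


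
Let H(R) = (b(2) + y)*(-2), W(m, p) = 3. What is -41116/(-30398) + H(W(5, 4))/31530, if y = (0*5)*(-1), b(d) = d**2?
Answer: 324036074/239612235 ≈ 1.3523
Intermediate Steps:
y = 0 (y = 0*(-1) = 0)
H(R) = -8 (H(R) = (2**2 + 0)*(-2) = (4 + 0)*(-2) = 4*(-2) = -8)
-41116/(-30398) + H(W(5, 4))/31530 = -41116/(-30398) - 8/31530 = -41116*(-1/30398) - 8*1/31530 = 20558/15199 - 4/15765 = 324036074/239612235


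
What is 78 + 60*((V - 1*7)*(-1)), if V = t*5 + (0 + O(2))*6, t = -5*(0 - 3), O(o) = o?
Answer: -4722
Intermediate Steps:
t = 15 (t = -5*(-3) = 15)
V = 87 (V = 15*5 + (0 + 2)*6 = 75 + 2*6 = 75 + 12 = 87)
78 + 60*((V - 1*7)*(-1)) = 78 + 60*((87 - 1*7)*(-1)) = 78 + 60*((87 - 7)*(-1)) = 78 + 60*(80*(-1)) = 78 + 60*(-80) = 78 - 4800 = -4722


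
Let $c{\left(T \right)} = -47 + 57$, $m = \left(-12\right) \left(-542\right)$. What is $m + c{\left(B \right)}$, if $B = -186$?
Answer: $6514$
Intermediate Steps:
$m = 6504$
$c{\left(T \right)} = 10$
$m + c{\left(B \right)} = 6504 + 10 = 6514$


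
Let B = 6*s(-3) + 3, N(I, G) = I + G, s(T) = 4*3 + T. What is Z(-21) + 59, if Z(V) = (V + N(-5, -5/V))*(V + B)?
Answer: -6079/7 ≈ -868.43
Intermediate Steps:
s(T) = 12 + T
N(I, G) = G + I
B = 57 (B = 6*(12 - 3) + 3 = 6*9 + 3 = 54 + 3 = 57)
Z(V) = (57 + V)*(-5 + V - 5/V) (Z(V) = (V + (-5/V - 5))*(V + 57) = (V + (-5 - 5/V))*(57 + V) = (-5 + V - 5/V)*(57 + V) = (57 + V)*(-5 + V - 5/V))
Z(-21) + 59 = (-290 + (-21)² - 285/(-21) + 52*(-21)) + 59 = (-290 + 441 - 285*(-1/21) - 1092) + 59 = (-290 + 441 + 95/7 - 1092) + 59 = -6492/7 + 59 = -6079/7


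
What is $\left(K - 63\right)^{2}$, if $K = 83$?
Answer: $400$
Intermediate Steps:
$\left(K - 63\right)^{2} = \left(83 - 63\right)^{2} = 20^{2} = 400$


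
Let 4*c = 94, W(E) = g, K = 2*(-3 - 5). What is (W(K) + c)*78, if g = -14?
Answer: 741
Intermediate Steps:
K = -16 (K = 2*(-8) = -16)
W(E) = -14
c = 47/2 (c = (1/4)*94 = 47/2 ≈ 23.500)
(W(K) + c)*78 = (-14 + 47/2)*78 = (19/2)*78 = 741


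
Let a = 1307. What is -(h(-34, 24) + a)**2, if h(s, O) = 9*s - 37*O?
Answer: -12769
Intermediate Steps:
h(s, O) = -37*O + 9*s
-(h(-34, 24) + a)**2 = -((-37*24 + 9*(-34)) + 1307)**2 = -((-888 - 306) + 1307)**2 = -(-1194 + 1307)**2 = -1*113**2 = -1*12769 = -12769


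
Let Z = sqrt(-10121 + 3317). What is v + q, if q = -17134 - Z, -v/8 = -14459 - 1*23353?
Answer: 285362 - 18*I*sqrt(21) ≈ 2.8536e+5 - 82.486*I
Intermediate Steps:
v = 302496 (v = -8*(-14459 - 1*23353) = -8*(-14459 - 23353) = -8*(-37812) = 302496)
Z = 18*I*sqrt(21) (Z = sqrt(-6804) = 18*I*sqrt(21) ≈ 82.486*I)
q = -17134 - 18*I*sqrt(21) ≈ -17134.0 - 82.486*I
v + q = 302496 + (-17134 - 18*I*sqrt(21)) = 285362 - 18*I*sqrt(21)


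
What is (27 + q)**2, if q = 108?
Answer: 18225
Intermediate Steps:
(27 + q)**2 = (27 + 108)**2 = 135**2 = 18225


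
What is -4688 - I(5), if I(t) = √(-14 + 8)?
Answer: -4688 - I*√6 ≈ -4688.0 - 2.4495*I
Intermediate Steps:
I(t) = I*√6 (I(t) = √(-6) = I*√6)
-4688 - I(5) = -4688 - I*√6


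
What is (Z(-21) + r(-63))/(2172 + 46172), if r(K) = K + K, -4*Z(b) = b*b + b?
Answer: -231/48344 ≈ -0.0047783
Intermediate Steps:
Z(b) = -b/4 - b²/4 (Z(b) = -(b*b + b)/4 = -(b² + b)/4 = -(b + b²)/4 = -b/4 - b²/4)
r(K) = 2*K
(Z(-21) + r(-63))/(2172 + 46172) = (-¼*(-21)*(1 - 21) + 2*(-63))/(2172 + 46172) = (-¼*(-21)*(-20) - 126)/48344 = (-105 - 126)*(1/48344) = -231*1/48344 = -231/48344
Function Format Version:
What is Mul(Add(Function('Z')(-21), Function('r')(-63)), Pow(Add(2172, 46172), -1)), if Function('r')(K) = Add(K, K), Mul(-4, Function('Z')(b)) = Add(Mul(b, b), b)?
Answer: Rational(-231, 48344) ≈ -0.0047783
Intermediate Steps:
Function('Z')(b) = Add(Mul(Rational(-1, 4), b), Mul(Rational(-1, 4), Pow(b, 2))) (Function('Z')(b) = Mul(Rational(-1, 4), Add(Mul(b, b), b)) = Mul(Rational(-1, 4), Add(Pow(b, 2), b)) = Mul(Rational(-1, 4), Add(b, Pow(b, 2))) = Add(Mul(Rational(-1, 4), b), Mul(Rational(-1, 4), Pow(b, 2))))
Function('r')(K) = Mul(2, K)
Mul(Add(Function('Z')(-21), Function('r')(-63)), Pow(Add(2172, 46172), -1)) = Mul(Add(Mul(Rational(-1, 4), -21, Add(1, -21)), Mul(2, -63)), Pow(Add(2172, 46172), -1)) = Mul(Add(Mul(Rational(-1, 4), -21, -20), -126), Pow(48344, -1)) = Mul(Add(-105, -126), Rational(1, 48344)) = Mul(-231, Rational(1, 48344)) = Rational(-231, 48344)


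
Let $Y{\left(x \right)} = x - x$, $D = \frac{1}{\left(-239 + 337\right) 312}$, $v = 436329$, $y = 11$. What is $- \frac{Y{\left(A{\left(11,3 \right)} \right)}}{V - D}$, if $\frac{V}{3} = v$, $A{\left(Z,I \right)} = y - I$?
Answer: $0$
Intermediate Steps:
$A{\left(Z,I \right)} = 11 - I$
$V = 1308987$ ($V = 3 \cdot 436329 = 1308987$)
$D = \frac{1}{30576}$ ($D = \frac{1}{98 \cdot 312} = \frac{1}{30576} \approx 3.2705 \cdot 10^{-5}$)
$Y{\left(x \right)} = 0$
$- \frac{Y{\left(A{\left(11,3 \right)} \right)}}{V - D} = - \frac{0}{1308987 - \frac{1}{30576}} = - \frac{0}{\frac{40023586511}{30576}} = - \frac{0 \cdot 30576}{40023586511} = \left(-1\right) 0 = 0$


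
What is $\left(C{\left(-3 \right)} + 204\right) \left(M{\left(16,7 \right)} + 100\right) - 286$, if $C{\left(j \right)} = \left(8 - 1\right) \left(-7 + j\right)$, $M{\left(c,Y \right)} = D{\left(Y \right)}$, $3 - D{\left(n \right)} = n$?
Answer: $12578$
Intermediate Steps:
$D{\left(n \right)} = 3 - n$
$M{\left(c,Y \right)} = 3 - Y$
$C{\left(j \right)} = -49 + 7 j$ ($C{\left(j \right)} = 7 \left(-7 + j\right) = -49 + 7 j$)
$\left(C{\left(-3 \right)} + 204\right) \left(M{\left(16,7 \right)} + 100\right) - 286 = \left(\left(-49 + 7 \left(-3\right)\right) + 204\right) \left(\left(3 - 7\right) + 100\right) - 286 = \left(\left(-49 - 21\right) + 204\right) \left(\left(3 - 7\right) + 100\right) - 286 = \left(-70 + 204\right) \left(-4 + 100\right) - 286 = 134 \cdot 96 - 286 = 12864 - 286 = 12578$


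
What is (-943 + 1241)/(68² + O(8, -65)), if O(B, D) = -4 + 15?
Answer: 298/4635 ≈ 0.064293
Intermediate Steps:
O(B, D) = 11
(-943 + 1241)/(68² + O(8, -65)) = (-943 + 1241)/(68² + 11) = 298/(4624 + 11) = 298/4635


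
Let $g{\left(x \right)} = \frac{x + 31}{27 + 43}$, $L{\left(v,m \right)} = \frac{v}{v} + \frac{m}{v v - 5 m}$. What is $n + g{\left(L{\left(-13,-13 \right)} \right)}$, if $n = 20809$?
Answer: $\frac{5243983}{252} \approx 20809.0$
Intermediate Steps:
$L{\left(v,m \right)} = 1 + \frac{m}{v^{2} - 5 m}$
$g{\left(x \right)} = \frac{31}{70} + \frac{x}{70}$ ($g{\left(x \right)} = \frac{31 + x}{70} = \left(31 + x\right) \frac{1}{70} = \frac{31}{70} + \frac{x}{70}$)
$n + g{\left(L{\left(-13,-13 \right)} \right)} = 20809 + \left(\frac{31}{70} + \frac{\frac{1}{- \left(-13\right)^{2} + 5 \left(-13\right)} \left(- \left(-13\right)^{2} + 4 \left(-13\right)\right)}{70}\right) = 20809 + \left(\frac{31}{70} + \frac{\frac{1}{\left(-1\right) 169 - 65} \left(\left(-1\right) 169 - 52\right)}{70}\right) = 20809 + \left(\frac{31}{70} + \frac{\frac{1}{-169 - 65} \left(-169 - 52\right)}{70}\right) = 20809 + \left(\frac{31}{70} + \frac{\frac{1}{-234} \left(-221\right)}{70}\right) = 20809 + \left(\frac{31}{70} + \frac{\left(- \frac{1}{234}\right) \left(-221\right)}{70}\right) = 20809 + \left(\frac{31}{70} + \frac{1}{70} \cdot \frac{17}{18}\right) = 20809 + \left(\frac{31}{70} + \frac{17}{1260}\right) = 20809 + \frac{115}{252} = \frac{5243983}{252}$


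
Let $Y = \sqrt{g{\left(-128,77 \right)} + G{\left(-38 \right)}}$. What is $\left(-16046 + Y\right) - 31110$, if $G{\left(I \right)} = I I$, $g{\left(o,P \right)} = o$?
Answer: $-47156 + 2 \sqrt{329} \approx -47120.0$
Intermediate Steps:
$G{\left(I \right)} = I^{2}$
$Y = 2 \sqrt{329}$ ($Y = \sqrt{-128 + \left(-38\right)^{2}} = \sqrt{-128 + 1444} = \sqrt{1316} = 2 \sqrt{329} \approx 36.277$)
$\left(-16046 + Y\right) - 31110 = \left(-16046 + 2 \sqrt{329}\right) - 31110 = -47156 + 2 \sqrt{329}$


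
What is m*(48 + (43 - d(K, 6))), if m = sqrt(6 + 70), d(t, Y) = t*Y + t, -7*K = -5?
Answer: 172*sqrt(19) ≈ 749.73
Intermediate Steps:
K = 5/7 (K = -1/7*(-5) = 5/7 ≈ 0.71429)
d(t, Y) = t + Y*t (d(t, Y) = Y*t + t = t + Y*t)
m = 2*sqrt(19) (m = sqrt(76) = 2*sqrt(19) ≈ 8.7178)
m*(48 + (43 - d(K, 6))) = (2*sqrt(19))*(48 + (43 - 5*(1 + 6)/7)) = (2*sqrt(19))*(48 + (43 - 5*7/7)) = (2*sqrt(19))*(48 + (43 - 1*5)) = (2*sqrt(19))*(48 + (43 - 5)) = (2*sqrt(19))*(48 + 38) = (2*sqrt(19))*86 = 172*sqrt(19)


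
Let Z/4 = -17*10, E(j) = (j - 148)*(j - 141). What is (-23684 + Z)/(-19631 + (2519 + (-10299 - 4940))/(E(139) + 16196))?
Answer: 197518948/159154877 ≈ 1.2410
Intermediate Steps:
E(j) = (-148 + j)*(-141 + j)
Z = -680 (Z = 4*(-17*10) = 4*(-170) = -680)
(-23684 + Z)/(-19631 + (2519 + (-10299 - 4940))/(E(139) + 16196)) = (-23684 - 680)/(-19631 + (2519 + (-10299 - 4940))/((20868 + 139² - 289*139) + 16196)) = -24364/(-19631 + (2519 - 15239)/((20868 + 19321 - 40171) + 16196)) = -24364/(-19631 - 12720/(18 + 16196)) = -24364/(-19631 - 12720/16214) = -24364/(-19631 - 12720*1/16214) = -24364/(-19631 - 6360/8107) = -24364/(-159154877/8107) = -24364*(-8107/159154877) = 197518948/159154877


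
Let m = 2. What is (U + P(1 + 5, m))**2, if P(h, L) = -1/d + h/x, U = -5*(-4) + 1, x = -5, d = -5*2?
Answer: 39601/100 ≈ 396.01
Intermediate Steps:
d = -10
U = 21 (U = 20 + 1 = 21)
P(h, L) = 1/10 - h/5 (P(h, L) = -1/(-10) + h/(-5) = -1*(-1/10) + h*(-1/5) = 1/10 - h/5)
(U + P(1 + 5, m))**2 = (21 + (1/10 - (1 + 5)/5))**2 = (21 + (1/10 - 1/5*6))**2 = (21 + (1/10 - 6/5))**2 = (21 - 11/10)**2 = (199/10)**2 = 39601/100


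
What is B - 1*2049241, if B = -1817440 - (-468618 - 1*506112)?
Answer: -2891951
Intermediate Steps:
B = -842710 (B = -1817440 - (-468618 - 506112) = -1817440 - 1*(-974730) = -1817440 + 974730 = -842710)
B - 1*2049241 = -842710 - 1*2049241 = -842710 - 2049241 = -2891951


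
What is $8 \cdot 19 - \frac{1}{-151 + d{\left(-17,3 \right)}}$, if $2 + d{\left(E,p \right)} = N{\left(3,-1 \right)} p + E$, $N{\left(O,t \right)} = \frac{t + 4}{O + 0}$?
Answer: $\frac{25385}{167} \approx 152.01$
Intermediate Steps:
$N{\left(O,t \right)} = \frac{4 + t}{O}$
$d{\left(E,p \right)} = -2 + E + p$ ($d{\left(E,p \right)} = -2 + \left(\frac{4 - 1}{3} p + E\right) = -2 + \left(\frac{1}{3} \cdot 3 p + E\right) = -2 + \left(1 p + E\right) = -2 + \left(p + E\right) = -2 + \left(E + p\right) = -2 + E + p$)
$8 \cdot 19 - \frac{1}{-151 + d{\left(-17,3 \right)}} = 8 \cdot 19 - \frac{1}{-151 - 16} = 152 - \frac{1}{-151 - 16} = 152 - \frac{1}{-167} = 152 - - \frac{1}{167} = 152 + \frac{1}{167} = \frac{25385}{167}$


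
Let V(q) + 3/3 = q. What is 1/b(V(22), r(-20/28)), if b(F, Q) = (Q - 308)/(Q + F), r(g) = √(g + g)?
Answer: (√70 - 147*I)/(√70 + 2156*I) ≈ -0.068166 - 0.0041451*I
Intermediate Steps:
V(q) = -1 + q
r(g) = √2*√g (r(g) = √(2*g) = √2*√g)
b(F, Q) = (-308 + Q)/(F + Q)
1/b(V(22), r(-20/28)) = 1/((-308 + √2*√(-20/28))/((-1 + 22) + √2*√(-20/28))) = 1/((-308 + √2*√(-20*1/28))/(21 + √2*√(-20*1/28))) = 1/((-308 + √2*√(-5/7))/(21 + √2*√(-5/7))) = 1/((-308 + √2*(I*√35/7))/(21 + √2*(I*√35/7))) = 1/((-308 + I*√70/7)/(21 + I*√70/7)) = (21 + I*√70/7)/(-308 + I*√70/7)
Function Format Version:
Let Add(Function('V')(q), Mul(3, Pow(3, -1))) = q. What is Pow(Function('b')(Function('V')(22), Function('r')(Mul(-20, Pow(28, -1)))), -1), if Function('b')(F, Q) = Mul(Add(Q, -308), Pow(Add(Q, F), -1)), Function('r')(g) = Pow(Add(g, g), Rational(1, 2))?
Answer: Mul(Pow(Add(Pow(70, Rational(1, 2)), Mul(2156, I)), -1), Add(Pow(70, Rational(1, 2)), Mul(-147, I))) ≈ Add(-0.068166, Mul(-0.0041451, I))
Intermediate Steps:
Function('V')(q) = Add(-1, q)
Function('r')(g) = Mul(Pow(2, Rational(1, 2)), Pow(g, Rational(1, 2))) (Function('r')(g) = Pow(Mul(2, g), Rational(1, 2)) = Mul(Pow(2, Rational(1, 2)), Pow(g, Rational(1, 2))))
Function('b')(F, Q) = Mul(Pow(Add(F, Q), -1), Add(-308, Q)) (Function('b')(F, Q) = Mul(Add(-308, Q), Pow(Add(F, Q), -1)) = Mul(Pow(Add(F, Q), -1), Add(-308, Q)))
Pow(Function('b')(Function('V')(22), Function('r')(Mul(-20, Pow(28, -1)))), -1) = Pow(Mul(Pow(Add(Add(-1, 22), Mul(Pow(2, Rational(1, 2)), Pow(Mul(-20, Pow(28, -1)), Rational(1, 2)))), -1), Add(-308, Mul(Pow(2, Rational(1, 2)), Pow(Mul(-20, Pow(28, -1)), Rational(1, 2))))), -1) = Pow(Mul(Pow(Add(21, Mul(Pow(2, Rational(1, 2)), Pow(Mul(-20, Rational(1, 28)), Rational(1, 2)))), -1), Add(-308, Mul(Pow(2, Rational(1, 2)), Pow(Mul(-20, Rational(1, 28)), Rational(1, 2))))), -1) = Pow(Mul(Pow(Add(21, Mul(Pow(2, Rational(1, 2)), Pow(Rational(-5, 7), Rational(1, 2)))), -1), Add(-308, Mul(Pow(2, Rational(1, 2)), Pow(Rational(-5, 7), Rational(1, 2))))), -1) = Pow(Mul(Pow(Add(21, Mul(Pow(2, Rational(1, 2)), Mul(Rational(1, 7), I, Pow(35, Rational(1, 2))))), -1), Add(-308, Mul(Pow(2, Rational(1, 2)), Mul(Rational(1, 7), I, Pow(35, Rational(1, 2)))))), -1) = Pow(Mul(Pow(Add(21, Mul(Rational(1, 7), I, Pow(70, Rational(1, 2)))), -1), Add(-308, Mul(Rational(1, 7), I, Pow(70, Rational(1, 2))))), -1) = Mul(Pow(Add(-308, Mul(Rational(1, 7), I, Pow(70, Rational(1, 2)))), -1), Add(21, Mul(Rational(1, 7), I, Pow(70, Rational(1, 2)))))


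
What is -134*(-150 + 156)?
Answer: -804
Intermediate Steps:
-134*(-150 + 156) = -134*6 = -804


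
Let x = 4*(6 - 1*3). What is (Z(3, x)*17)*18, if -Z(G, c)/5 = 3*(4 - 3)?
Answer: -4590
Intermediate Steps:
x = 12 (x = 4*(6 - 3) = 4*3 = 12)
Z(G, c) = -15 (Z(G, c) = -15*(4 - 3) = -15)
(Z(3, x)*17)*18 = -15*17*18 = -255*18 = -4590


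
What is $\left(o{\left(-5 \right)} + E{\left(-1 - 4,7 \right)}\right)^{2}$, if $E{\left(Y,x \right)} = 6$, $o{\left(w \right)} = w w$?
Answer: $961$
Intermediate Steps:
$o{\left(w \right)} = w^{2}$
$\left(o{\left(-5 \right)} + E{\left(-1 - 4,7 \right)}\right)^{2} = \left(\left(-5\right)^{2} + 6\right)^{2} = \left(25 + 6\right)^{2} = 31^{2} = 961$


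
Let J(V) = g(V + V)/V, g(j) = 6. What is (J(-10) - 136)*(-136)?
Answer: 92888/5 ≈ 18578.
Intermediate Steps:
J(V) = 6/V
(J(-10) - 136)*(-136) = (6/(-10) - 136)*(-136) = (6*(-⅒) - 136)*(-136) = (-⅗ - 136)*(-136) = -683/5*(-136) = 92888/5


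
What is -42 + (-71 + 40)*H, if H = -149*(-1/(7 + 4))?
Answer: -5081/11 ≈ -461.91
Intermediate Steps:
H = 149/11 (H = -149/((-1*11)) = -149/(-11) = -149*(-1/11) = 149/11 ≈ 13.545)
-42 + (-71 + 40)*H = -42 + (-71 + 40)*(149/11) = -42 - 31*149/11 = -42 - 4619/11 = -5081/11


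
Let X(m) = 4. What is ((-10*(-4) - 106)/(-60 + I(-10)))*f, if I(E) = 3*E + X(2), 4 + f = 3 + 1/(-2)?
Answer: -99/86 ≈ -1.1512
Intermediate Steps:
f = -3/2 (f = -4 + (3 + 1/(-2)) = -4 + (3 - ½) = -4 + 5/2 = -3/2 ≈ -1.5000)
I(E) = 4 + 3*E (I(E) = 3*E + 4 = 4 + 3*E)
((-10*(-4) - 106)/(-60 + I(-10)))*f = ((-10*(-4) - 106)/(-60 + (4 + 3*(-10))))*(-3/2) = ((40 - 106)/(-60 + (4 - 30)))*(-3/2) = -66/(-60 - 26)*(-3/2) = -66/(-86)*(-3/2) = -66*(-1/86)*(-3/2) = (33/43)*(-3/2) = -99/86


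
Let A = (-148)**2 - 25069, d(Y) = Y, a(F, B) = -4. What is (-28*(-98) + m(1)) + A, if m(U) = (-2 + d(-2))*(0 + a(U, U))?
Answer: -405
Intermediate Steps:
m(U) = 16 (m(U) = (-2 - 2)*(0 - 4) = -4*(-4) = 16)
A = -3165 (A = 21904 - 25069 = -3165)
(-28*(-98) + m(1)) + A = (-28*(-98) + 16) - 3165 = (2744 + 16) - 3165 = 2760 - 3165 = -405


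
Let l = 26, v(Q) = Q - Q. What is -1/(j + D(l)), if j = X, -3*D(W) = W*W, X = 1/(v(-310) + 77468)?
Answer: 232404/52368365 ≈ 0.0044379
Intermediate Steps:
v(Q) = 0
X = 1/77468 (X = 1/(0 + 77468) = 1/77468 ≈ 1.2909e-5)
D(W) = -W²/3 (D(W) = -W*W/3 = -W²/3)
j = 1/77468 ≈ 1.2909e-5
-1/(j + D(l)) = -1/(1/77468 - ⅓*26²) = -1/(1/77468 - ⅓*676) = -1/(1/77468 - 676/3) = -1/(-52368365/232404) = -1*(-232404/52368365) = 232404/52368365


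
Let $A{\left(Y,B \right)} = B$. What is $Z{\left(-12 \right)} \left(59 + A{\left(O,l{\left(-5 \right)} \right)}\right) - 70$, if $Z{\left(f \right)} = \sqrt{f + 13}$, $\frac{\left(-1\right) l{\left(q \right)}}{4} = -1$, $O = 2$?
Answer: $-7$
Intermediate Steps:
$l{\left(q \right)} = 4$ ($l{\left(q \right)} = \left(-4\right) \left(-1\right) = 4$)
$Z{\left(f \right)} = \sqrt{13 + f}$
$Z{\left(-12 \right)} \left(59 + A{\left(O,l{\left(-5 \right)} \right)}\right) - 70 = \sqrt{13 - 12} \left(59 + 4\right) - 70 = \sqrt{1} \cdot 63 - 70 = 1 \cdot 63 - 70 = 63 - 70 = -7$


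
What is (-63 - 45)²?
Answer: 11664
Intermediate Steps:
(-63 - 45)² = (-108)² = 11664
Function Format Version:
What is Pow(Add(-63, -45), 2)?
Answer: 11664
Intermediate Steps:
Pow(Add(-63, -45), 2) = Pow(-108, 2) = 11664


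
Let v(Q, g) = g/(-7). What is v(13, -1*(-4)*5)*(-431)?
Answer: 8620/7 ≈ 1231.4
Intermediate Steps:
v(Q, g) = -g/7 (v(Q, g) = g*(-⅐) = -g/7)
v(13, -1*(-4)*5)*(-431) = -(-1*(-4))*5/7*(-431) = -4*5/7*(-431) = -⅐*20*(-431) = -20/7*(-431) = 8620/7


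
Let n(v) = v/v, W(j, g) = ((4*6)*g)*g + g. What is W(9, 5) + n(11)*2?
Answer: 607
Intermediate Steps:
W(j, g) = g + 24*g² (W(j, g) = (24*g)*g + g = 24*g² + g = g + 24*g²)
n(v) = 1
W(9, 5) + n(11)*2 = 5*(1 + 24*5) + 1*2 = 5*(1 + 120) + 2 = 5*121 + 2 = 605 + 2 = 607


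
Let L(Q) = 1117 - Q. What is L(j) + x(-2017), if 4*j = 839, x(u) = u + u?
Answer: -12507/4 ≈ -3126.8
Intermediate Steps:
x(u) = 2*u
j = 839/4 (j = (¼)*839 = 839/4 ≈ 209.75)
L(j) + x(-2017) = (1117 - 1*839/4) + 2*(-2017) = (1117 - 839/4) - 4034 = 3629/4 - 4034 = -12507/4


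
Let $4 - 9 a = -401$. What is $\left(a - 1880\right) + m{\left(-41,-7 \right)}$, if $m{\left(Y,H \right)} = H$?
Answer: $-1842$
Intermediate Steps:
$a = 45$ ($a = \frac{4}{9} - - \frac{401}{9} = \frac{4}{9} + \frac{401}{9} = 45$)
$\left(a - 1880\right) + m{\left(-41,-7 \right)} = \left(45 - 1880\right) - 7 = -1835 - 7 = -1842$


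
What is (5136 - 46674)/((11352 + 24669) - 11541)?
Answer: -6923/4080 ≈ -1.6968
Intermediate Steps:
(5136 - 46674)/((11352 + 24669) - 11541) = -41538/(36021 - 11541) = -41538/24480 = -41538*1/24480 = -6923/4080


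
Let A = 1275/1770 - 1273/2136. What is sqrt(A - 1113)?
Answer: I*sqrt(4418686222734)/63012 ≈ 33.36*I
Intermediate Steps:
A = 15673/126024 (A = 1275*(1/1770) - 1273*1/2136 = 85/118 - 1273/2136 = 15673/126024 ≈ 0.12437)
sqrt(A - 1113) = sqrt(15673/126024 - 1113) = sqrt(-140249039/126024) = I*sqrt(4418686222734)/63012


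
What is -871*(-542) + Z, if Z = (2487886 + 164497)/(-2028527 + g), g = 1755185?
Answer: 129037185661/273342 ≈ 4.7207e+5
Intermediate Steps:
Z = -2652383/273342 (Z = (2487886 + 164497)/(-2028527 + 1755185) = 2652383/(-273342) = 2652383*(-1/273342) = -2652383/273342 ≈ -9.7035)
-871*(-542) + Z = -871*(-542) - 2652383/273342 = 472082 - 2652383/273342 = 129037185661/273342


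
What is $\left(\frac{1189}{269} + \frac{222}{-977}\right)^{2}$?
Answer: $\frac{1214260744225}{69070672969} \approx 17.58$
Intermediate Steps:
$\left(\frac{1189}{269} + \frac{222}{-977}\right)^{2} = \left(1189 \cdot \frac{1}{269} + 222 \left(- \frac{1}{977}\right)\right)^{2} = \left(\frac{1189}{269} - \frac{222}{977}\right)^{2} = \left(\frac{1101935}{262813}\right)^{2} = \frac{1214260744225}{69070672969}$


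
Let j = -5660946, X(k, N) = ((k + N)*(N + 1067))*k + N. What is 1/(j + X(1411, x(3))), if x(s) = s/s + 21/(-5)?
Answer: 25/52686938521 ≈ 4.7450e-10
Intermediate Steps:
x(s) = -16/5 (x(s) = 1 + 21*(-⅕) = 1 - 21/5 = -16/5)
X(k, N) = N + k*(1067 + N)*(N + k) (X(k, N) = ((N + k)*(1067 + N))*k + N = ((1067 + N)*(N + k))*k + N = k*(1067 + N)*(N + k) + N = N + k*(1067 + N)*(N + k))
1/(j + X(1411, x(3))) = 1/(-5660946 + (-16/5 + 1067*1411² - 16/5*1411² + 1411*(-16/5)² + 1067*(-16/5)*1411)) = 1/(-5660946 + (-16/5 + 1067*1990921 - 16/5*1990921 + 1411*(256/25) - 24088592/5)) = 1/(-5660946 + (-16/5 + 2124312707 - 31854736/5 + 361216/25 - 24088592/5)) = 1/(-5660946 + 52828462171/25) = 1/(52686938521/25) = 25/52686938521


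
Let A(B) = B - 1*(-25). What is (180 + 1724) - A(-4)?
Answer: 1883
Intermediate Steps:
A(B) = 25 + B (A(B) = B + 25 = 25 + B)
(180 + 1724) - A(-4) = (180 + 1724) - (25 - 4) = 1904 - 1*21 = 1904 - 21 = 1883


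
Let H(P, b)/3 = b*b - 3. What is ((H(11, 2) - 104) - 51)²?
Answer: 23104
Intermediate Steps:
H(P, b) = -9 + 3*b² (H(P, b) = 3*(b*b - 3) = 3*(b² - 3) = 3*(-3 + b²) = -9 + 3*b²)
((H(11, 2) - 104) - 51)² = (((-9 + 3*2²) - 104) - 51)² = (((-9 + 3*4) - 104) - 51)² = (((-9 + 12) - 104) - 51)² = ((3 - 104) - 51)² = (-101 - 51)² = (-152)² = 23104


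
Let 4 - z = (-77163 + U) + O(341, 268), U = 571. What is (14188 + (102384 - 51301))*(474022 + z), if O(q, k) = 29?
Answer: 35937494619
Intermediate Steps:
z = 76567 (z = 4 - ((-77163 + 571) + 29) = 4 - (-76592 + 29) = 4 - 1*(-76563) = 4 + 76563 = 76567)
(14188 + (102384 - 51301))*(474022 + z) = (14188 + (102384 - 51301))*(474022 + 76567) = (14188 + 51083)*550589 = 65271*550589 = 35937494619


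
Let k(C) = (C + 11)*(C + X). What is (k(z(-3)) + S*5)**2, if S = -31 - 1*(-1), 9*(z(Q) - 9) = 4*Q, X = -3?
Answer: 320356/81 ≈ 3955.0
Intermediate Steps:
z(Q) = 9 + 4*Q/9 (z(Q) = 9 + (4*Q)/9 = 9 + 4*Q/9)
k(C) = (-3 + C)*(11 + C) (k(C) = (C + 11)*(C - 3) = (11 + C)*(-3 + C) = (-3 + C)*(11 + C))
S = -30 (S = -31 + 1 = -30)
(k(z(-3)) + S*5)**2 = ((-33 + (9 + (4/9)*(-3))**2 + 8*(9 + (4/9)*(-3))) - 30*5)**2 = ((-33 + (9 - 4/3)**2 + 8*(9 - 4/3)) - 150)**2 = ((-33 + (23/3)**2 + 8*(23/3)) - 150)**2 = ((-33 + 529/9 + 184/3) - 150)**2 = (784/9 - 150)**2 = (-566/9)**2 = 320356/81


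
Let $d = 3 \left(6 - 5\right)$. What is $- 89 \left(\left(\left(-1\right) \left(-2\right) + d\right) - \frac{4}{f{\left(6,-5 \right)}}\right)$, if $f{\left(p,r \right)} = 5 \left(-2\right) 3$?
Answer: $- \frac{6853}{15} \approx -456.87$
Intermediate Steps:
$f{\left(p,r \right)} = -30$ ($f{\left(p,r \right)} = \left(-10\right) 3 = -30$)
$d = 3$ ($d = 3 \cdot 1 = 3$)
$- 89 \left(\left(\left(-1\right) \left(-2\right) + d\right) - \frac{4}{f{\left(6,-5 \right)}}\right) = - 89 \left(\left(\left(-1\right) \left(-2\right) + 3\right) - \frac{4}{-30}\right) = - 89 \left(\left(2 + 3\right) - 4 \left(- \frac{1}{30}\right)\right) = - 89 \left(5 - - \frac{2}{15}\right) = - 89 \left(5 + \frac{2}{15}\right) = \left(-89\right) \frac{77}{15} = - \frac{6853}{15}$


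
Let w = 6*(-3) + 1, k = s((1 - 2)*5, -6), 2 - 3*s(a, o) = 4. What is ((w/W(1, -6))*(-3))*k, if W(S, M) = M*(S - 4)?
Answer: -17/9 ≈ -1.8889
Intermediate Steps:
W(S, M) = M*(-4 + S)
s(a, o) = -⅔ (s(a, o) = ⅔ - ⅓*4 = ⅔ - 4/3 = -⅔)
k = -⅔ ≈ -0.66667
w = -17 (w = -18 + 1 = -17)
((w/W(1, -6))*(-3))*k = (-17*(-1/(6*(-4 + 1)))*(-3))*(-⅔) = (-17/((-6*(-3)))*(-3))*(-⅔) = (-17/18*(-3))*(-⅔) = (-17*1/18*(-3))*(-⅔) = -17/18*(-3)*(-⅔) = (17/6)*(-⅔) = -17/9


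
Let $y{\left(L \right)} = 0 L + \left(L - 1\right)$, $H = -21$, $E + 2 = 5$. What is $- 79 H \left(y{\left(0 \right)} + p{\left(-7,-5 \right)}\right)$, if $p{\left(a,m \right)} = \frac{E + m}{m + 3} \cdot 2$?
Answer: $1659$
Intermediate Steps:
$E = 3$ ($E = -2 + 5 = 3$)
$p{\left(a,m \right)} = 2$ ($p{\left(a,m \right)} = \frac{3 + m}{m + 3} \cdot 2 = \frac{3 + m}{3 + m} 2 = 1 \cdot 2 = 2$)
$y{\left(L \right)} = -1 + L$ ($y{\left(L \right)} = 0 + \left(-1 + L\right) = -1 + L$)
$- 79 H \left(y{\left(0 \right)} + p{\left(-7,-5 \right)}\right) = \left(-79\right) \left(-21\right) \left(\left(-1 + 0\right) + 2\right) = 1659 \left(-1 + 2\right) = 1659 \cdot 1 = 1659$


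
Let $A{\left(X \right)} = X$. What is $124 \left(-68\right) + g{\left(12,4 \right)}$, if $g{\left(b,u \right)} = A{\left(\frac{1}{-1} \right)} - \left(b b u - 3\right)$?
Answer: $-9006$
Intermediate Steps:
$g{\left(b,u \right)} = 2 - u b^{2}$ ($g{\left(b,u \right)} = \frac{1}{-1} - \left(b b u - 3\right) = -1 - \left(b^{2} u - 3\right) = -1 - \left(u b^{2} - 3\right) = -1 - \left(-3 + u b^{2}\right) = 2 - u b^{2}$)
$124 \left(-68\right) + g{\left(12,4 \right)} = 124 \left(-68\right) + \left(2 - 4 \cdot 12^{2}\right) = -8432 + \left(2 - 4 \cdot 144\right) = -8432 + \left(2 - 576\right) = -8432 - 574 = -9006$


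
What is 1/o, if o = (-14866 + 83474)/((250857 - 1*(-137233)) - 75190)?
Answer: 78225/17152 ≈ 4.5607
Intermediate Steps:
o = 17152/78225 (o = 68608/((250857 + 137233) - 75190) = 68608/(388090 - 75190) = 68608/312900 = 68608*(1/312900) = 17152/78225 ≈ 0.21926)
1/o = 1/(17152/78225) = 78225/17152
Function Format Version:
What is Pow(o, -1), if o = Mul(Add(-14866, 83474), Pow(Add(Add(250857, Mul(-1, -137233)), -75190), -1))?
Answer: Rational(78225, 17152) ≈ 4.5607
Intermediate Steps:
o = Rational(17152, 78225) (o = Mul(68608, Pow(Add(Add(250857, 137233), -75190), -1)) = Mul(68608, Pow(Add(388090, -75190), -1)) = Mul(68608, Pow(312900, -1)) = Mul(68608, Rational(1, 312900)) = Rational(17152, 78225) ≈ 0.21926)
Pow(o, -1) = Pow(Rational(17152, 78225), -1) = Rational(78225, 17152)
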